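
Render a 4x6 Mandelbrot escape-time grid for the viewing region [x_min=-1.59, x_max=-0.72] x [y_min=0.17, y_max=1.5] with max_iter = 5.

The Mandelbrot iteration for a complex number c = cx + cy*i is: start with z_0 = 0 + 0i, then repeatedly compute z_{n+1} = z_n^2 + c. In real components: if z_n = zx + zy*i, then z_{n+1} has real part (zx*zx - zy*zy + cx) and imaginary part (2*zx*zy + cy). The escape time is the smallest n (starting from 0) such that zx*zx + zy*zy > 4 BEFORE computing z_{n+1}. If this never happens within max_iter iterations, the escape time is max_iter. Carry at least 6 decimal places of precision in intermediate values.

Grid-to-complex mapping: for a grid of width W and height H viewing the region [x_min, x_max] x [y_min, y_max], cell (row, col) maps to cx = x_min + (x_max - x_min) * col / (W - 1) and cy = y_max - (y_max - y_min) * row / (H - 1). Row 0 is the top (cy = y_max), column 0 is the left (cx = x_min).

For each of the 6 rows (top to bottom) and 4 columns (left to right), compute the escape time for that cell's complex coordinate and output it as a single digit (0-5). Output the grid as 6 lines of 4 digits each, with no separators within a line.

(row=0, col=0): c = -1.5900 + 1.5000i → escape time 1
(row=0, col=1): c = -1.3000 + 1.5000i → escape time 2
(row=0, col=2): c = -1.0100 + 1.5000i → escape time 2
(row=0, col=3): c = -0.7200 + 1.5000i → escape time 2
(row=1, col=0): c = -1.5900 + 1.2340i → escape time 1
(row=1, col=1): c = -1.3000 + 1.2340i → escape time 2
(row=1, col=2): c = -1.0100 + 1.2340i → escape time 3
(row=1, col=3): c = -0.7200 + 1.2340i → escape time 3
(row=2, col=0): c = -1.5900 + 0.9680i → escape time 2
(row=2, col=1): c = -1.3000 + 0.9680i → escape time 3
(row=2, col=2): c = -1.0100 + 0.9680i → escape time 3
(row=2, col=3): c = -0.7200 + 0.9680i → escape time 4
(row=3, col=0): c = -1.5900 + 0.7020i → escape time 3
(row=3, col=1): c = -1.3000 + 0.7020i → escape time 3
(row=3, col=2): c = -1.0100 + 0.7020i → escape time 4
(row=3, col=3): c = -0.7200 + 0.7020i → escape time 5
(row=4, col=0): c = -1.5900 + 0.4360i → escape time 3
(row=4, col=1): c = -1.3000 + 0.4360i → escape time 5
(row=4, col=2): c = -1.0100 + 0.4360i → escape time 5
(row=4, col=3): c = -0.7200 + 0.4360i → escape time 5
(row=5, col=0): c = -1.5900 + 0.1700i → escape time 5
(row=5, col=1): c = -1.3000 + 0.1700i → escape time 5
(row=5, col=2): c = -1.0100 + 0.1700i → escape time 5
(row=5, col=3): c = -0.7200 + 0.1700i → escape time 5

Answer: 1222
1233
2334
3345
3555
5555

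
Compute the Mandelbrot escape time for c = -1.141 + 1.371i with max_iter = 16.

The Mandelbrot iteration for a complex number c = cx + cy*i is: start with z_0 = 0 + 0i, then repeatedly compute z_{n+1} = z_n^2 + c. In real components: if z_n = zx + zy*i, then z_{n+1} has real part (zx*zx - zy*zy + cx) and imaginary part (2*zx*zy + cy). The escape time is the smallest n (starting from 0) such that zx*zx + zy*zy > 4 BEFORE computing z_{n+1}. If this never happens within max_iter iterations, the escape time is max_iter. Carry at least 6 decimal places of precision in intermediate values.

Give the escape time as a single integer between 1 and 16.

z_0 = 0 + 0i, c = -1.1410 + 1.3710i
Iter 1: z = -1.1410 + 1.3710i, |z|^2 = 3.1815
Iter 2: z = -1.7188 + -1.7576i, |z|^2 = 6.0434
Escaped at iteration 2

Answer: 2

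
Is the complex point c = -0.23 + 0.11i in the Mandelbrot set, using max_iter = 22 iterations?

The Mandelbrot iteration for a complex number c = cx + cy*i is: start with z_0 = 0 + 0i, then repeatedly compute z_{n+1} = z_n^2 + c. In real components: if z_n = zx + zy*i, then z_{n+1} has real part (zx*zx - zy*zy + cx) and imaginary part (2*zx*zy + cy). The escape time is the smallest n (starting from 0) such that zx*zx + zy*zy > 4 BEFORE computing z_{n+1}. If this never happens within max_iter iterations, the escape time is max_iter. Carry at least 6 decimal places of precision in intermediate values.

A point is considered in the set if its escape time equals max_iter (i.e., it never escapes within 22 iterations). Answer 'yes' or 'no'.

Answer: yes

Derivation:
z_0 = 0 + 0i, c = -0.2300 + 0.1100i
Iter 1: z = -0.2300 + 0.1100i, |z|^2 = 0.0650
Iter 2: z = -0.1892 + 0.0594i, |z|^2 = 0.0393
Iter 3: z = -0.1977 + 0.0875i, |z|^2 = 0.0468
Iter 4: z = -0.1986 + 0.0754i, |z|^2 = 0.0451
Iter 5: z = -0.1963 + 0.0801i, |z|^2 = 0.0449
Iter 6: z = -0.1979 + 0.0786i, |z|^2 = 0.0453
Iter 7: z = -0.1970 + 0.0789i, |z|^2 = 0.0450
Iter 8: z = -0.1974 + 0.0789i, |z|^2 = 0.0452
Iter 9: z = -0.1973 + 0.0788i, |z|^2 = 0.0451
Iter 10: z = -0.1973 + 0.0789i, |z|^2 = 0.0452
Iter 11: z = -0.1973 + 0.0789i, |z|^2 = 0.0451
Iter 12: z = -0.1973 + 0.0789i, |z|^2 = 0.0451
Iter 13: z = -0.1973 + 0.0789i, |z|^2 = 0.0451
Iter 14: z = -0.1973 + 0.0789i, |z|^2 = 0.0451
Iter 15: z = -0.1973 + 0.0789i, |z|^2 = 0.0451
Iter 16: z = -0.1973 + 0.0789i, |z|^2 = 0.0451
Iter 17: z = -0.1973 + 0.0789i, |z|^2 = 0.0451
Iter 18: z = -0.1973 + 0.0789i, |z|^2 = 0.0451
Iter 19: z = -0.1973 + 0.0789i, |z|^2 = 0.0451
Iter 20: z = -0.1973 + 0.0789i, |z|^2 = 0.0451
Iter 21: z = -0.1973 + 0.0789i, |z|^2 = 0.0451
Did not escape in 22 iterations → in set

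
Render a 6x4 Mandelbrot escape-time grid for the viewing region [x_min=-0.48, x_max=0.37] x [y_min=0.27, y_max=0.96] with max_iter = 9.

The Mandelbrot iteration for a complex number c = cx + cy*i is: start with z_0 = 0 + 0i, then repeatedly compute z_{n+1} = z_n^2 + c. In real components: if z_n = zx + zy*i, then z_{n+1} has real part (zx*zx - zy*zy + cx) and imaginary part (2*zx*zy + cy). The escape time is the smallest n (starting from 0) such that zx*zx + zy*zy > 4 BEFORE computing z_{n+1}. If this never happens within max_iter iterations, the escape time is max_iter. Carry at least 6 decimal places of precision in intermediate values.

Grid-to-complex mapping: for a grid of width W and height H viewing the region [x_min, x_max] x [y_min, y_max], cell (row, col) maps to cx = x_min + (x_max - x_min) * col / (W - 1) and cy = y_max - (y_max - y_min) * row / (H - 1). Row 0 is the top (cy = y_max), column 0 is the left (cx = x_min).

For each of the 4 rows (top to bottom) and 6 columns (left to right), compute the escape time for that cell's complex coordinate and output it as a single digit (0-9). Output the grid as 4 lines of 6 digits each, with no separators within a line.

Answer: 459643
799965
999999
999999

Derivation:
(row=0, col=0): c = -0.4800 + 0.9600i → escape time 4
(row=0, col=1): c = -0.3100 + 0.9600i → escape time 5
(row=0, col=2): c = -0.1400 + 0.9600i → escape time 9
(row=0, col=3): c = 0.0300 + 0.9600i → escape time 6
(row=0, col=4): c = 0.2000 + 0.9600i → escape time 4
(row=0, col=5): c = 0.3700 + 0.9600i → escape time 3
(row=1, col=0): c = -0.4800 + 0.7300i → escape time 7
(row=1, col=1): c = -0.3100 + 0.7300i → escape time 9
(row=1, col=2): c = -0.1400 + 0.7300i → escape time 9
(row=1, col=3): c = 0.0300 + 0.7300i → escape time 9
(row=1, col=4): c = 0.2000 + 0.7300i → escape time 6
(row=1, col=5): c = 0.3700 + 0.7300i → escape time 5
(row=2, col=0): c = -0.4800 + 0.5000i → escape time 9
(row=2, col=1): c = -0.3100 + 0.5000i → escape time 9
(row=2, col=2): c = -0.1400 + 0.5000i → escape time 9
(row=2, col=3): c = 0.0300 + 0.5000i → escape time 9
(row=2, col=4): c = 0.2000 + 0.5000i → escape time 9
(row=2, col=5): c = 0.3700 + 0.5000i → escape time 9
(row=3, col=0): c = -0.4800 + 0.2700i → escape time 9
(row=3, col=1): c = -0.3100 + 0.2700i → escape time 9
(row=3, col=2): c = -0.1400 + 0.2700i → escape time 9
(row=3, col=3): c = 0.0300 + 0.2700i → escape time 9
(row=3, col=4): c = 0.2000 + 0.2700i → escape time 9
(row=3, col=5): c = 0.3700 + 0.2700i → escape time 9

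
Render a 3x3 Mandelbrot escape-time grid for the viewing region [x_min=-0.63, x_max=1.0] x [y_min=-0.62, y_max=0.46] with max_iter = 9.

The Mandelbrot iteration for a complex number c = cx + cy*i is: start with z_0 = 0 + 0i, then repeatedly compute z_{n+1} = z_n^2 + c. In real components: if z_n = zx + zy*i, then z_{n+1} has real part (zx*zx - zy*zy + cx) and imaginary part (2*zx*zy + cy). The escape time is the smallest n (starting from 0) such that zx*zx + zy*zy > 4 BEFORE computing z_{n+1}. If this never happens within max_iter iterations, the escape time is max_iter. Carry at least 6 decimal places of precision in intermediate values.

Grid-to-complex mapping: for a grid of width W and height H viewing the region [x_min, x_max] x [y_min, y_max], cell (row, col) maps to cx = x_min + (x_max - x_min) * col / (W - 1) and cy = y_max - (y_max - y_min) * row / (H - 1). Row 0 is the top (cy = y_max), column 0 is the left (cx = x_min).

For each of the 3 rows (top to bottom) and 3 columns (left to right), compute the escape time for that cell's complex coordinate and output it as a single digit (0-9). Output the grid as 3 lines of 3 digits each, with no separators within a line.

(row=0, col=0): c = -0.6300 + 0.4600i → escape time 9
(row=0, col=1): c = 0.1850 + 0.4600i → escape time 9
(row=0, col=2): c = 1.0000 + 0.4600i → escape time 2
(row=1, col=0): c = -0.6300 + -0.0800i → escape time 9
(row=1, col=1): c = 0.1850 + -0.0800i → escape time 9
(row=1, col=2): c = 1.0000 + -0.0800i → escape time 2
(row=2, col=0): c = -0.6300 + -0.6200i → escape time 8
(row=2, col=1): c = 0.1850 + -0.6200i → escape time 9
(row=2, col=2): c = 1.0000 + -0.6200i → escape time 2

Answer: 992
992
892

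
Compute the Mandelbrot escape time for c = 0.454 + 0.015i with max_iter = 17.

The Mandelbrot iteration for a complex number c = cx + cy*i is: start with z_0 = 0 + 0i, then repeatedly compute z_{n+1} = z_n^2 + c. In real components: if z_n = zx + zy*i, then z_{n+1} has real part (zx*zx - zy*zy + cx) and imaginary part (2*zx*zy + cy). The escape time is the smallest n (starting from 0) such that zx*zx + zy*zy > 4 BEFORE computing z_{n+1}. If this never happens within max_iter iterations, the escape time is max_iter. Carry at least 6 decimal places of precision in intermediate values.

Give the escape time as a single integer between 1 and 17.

Answer: 5

Derivation:
z_0 = 0 + 0i, c = 0.4540 + 0.0150i
Iter 1: z = 0.4540 + 0.0150i, |z|^2 = 0.2063
Iter 2: z = 0.6599 + 0.0286i, |z|^2 = 0.4363
Iter 3: z = 0.8886 + 0.0528i, |z|^2 = 0.7925
Iter 4: z = 1.2409 + 0.1088i, |z|^2 = 1.5516
Iter 5: z = 1.9820 + 0.2850i, |z|^2 = 4.0094
Escaped at iteration 5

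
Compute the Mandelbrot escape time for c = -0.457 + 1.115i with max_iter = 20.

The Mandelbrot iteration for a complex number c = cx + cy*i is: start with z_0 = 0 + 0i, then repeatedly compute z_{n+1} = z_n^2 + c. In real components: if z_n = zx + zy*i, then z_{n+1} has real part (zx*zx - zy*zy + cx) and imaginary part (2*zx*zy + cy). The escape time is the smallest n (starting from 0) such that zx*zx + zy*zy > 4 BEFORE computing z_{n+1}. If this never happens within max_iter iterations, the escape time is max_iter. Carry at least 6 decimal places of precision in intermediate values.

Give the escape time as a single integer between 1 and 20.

z_0 = 0 + 0i, c = -0.4570 + 1.1150i
Iter 1: z = -0.4570 + 1.1150i, |z|^2 = 1.4521
Iter 2: z = -1.4914 + 0.0959i, |z|^2 = 2.2334
Iter 3: z = 1.7580 + 0.8290i, |z|^2 = 3.7778
Iter 4: z = 1.9464 + 4.0297i, |z|^2 = 20.0270
Escaped at iteration 4

Answer: 4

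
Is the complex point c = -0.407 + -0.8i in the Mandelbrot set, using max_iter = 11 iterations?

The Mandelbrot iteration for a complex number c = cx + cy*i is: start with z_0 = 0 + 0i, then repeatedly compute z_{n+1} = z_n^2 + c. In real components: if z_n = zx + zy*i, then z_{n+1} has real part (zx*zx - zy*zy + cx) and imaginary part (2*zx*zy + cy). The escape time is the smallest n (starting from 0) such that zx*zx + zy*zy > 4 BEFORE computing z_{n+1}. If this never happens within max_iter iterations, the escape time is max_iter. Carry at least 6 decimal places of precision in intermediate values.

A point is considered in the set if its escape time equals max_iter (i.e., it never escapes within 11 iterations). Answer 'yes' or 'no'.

z_0 = 0 + 0i, c = -0.4070 + -0.8000i
Iter 1: z = -0.4070 + -0.8000i, |z|^2 = 0.8056
Iter 2: z = -0.8814 + -0.1488i, |z|^2 = 0.7989
Iter 3: z = 0.3476 + -0.5377i, |z|^2 = 0.4100
Iter 4: z = -0.5753 + -1.1739i, |z|^2 = 1.7089
Iter 5: z = -1.4540 + 0.5506i, |z|^2 = 2.4172
Iter 6: z = 1.4039 + -2.4011i, |z|^2 = 7.7364
Escaped at iteration 6

Answer: no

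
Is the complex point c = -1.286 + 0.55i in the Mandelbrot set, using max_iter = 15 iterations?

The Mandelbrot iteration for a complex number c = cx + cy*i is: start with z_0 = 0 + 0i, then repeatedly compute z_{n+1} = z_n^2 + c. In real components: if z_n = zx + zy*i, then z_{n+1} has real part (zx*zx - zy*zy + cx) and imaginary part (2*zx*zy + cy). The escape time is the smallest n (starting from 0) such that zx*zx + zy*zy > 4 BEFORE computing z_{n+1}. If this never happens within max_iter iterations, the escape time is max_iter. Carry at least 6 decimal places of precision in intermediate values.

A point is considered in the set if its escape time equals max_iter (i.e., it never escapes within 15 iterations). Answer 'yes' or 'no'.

Answer: no

Derivation:
z_0 = 0 + 0i, c = -1.2860 + 0.5500i
Iter 1: z = -1.2860 + 0.5500i, |z|^2 = 1.9563
Iter 2: z = 0.0653 + -0.8646i, |z|^2 = 0.7518
Iter 3: z = -2.0293 + 0.4371i, |z|^2 = 4.3090
Escaped at iteration 3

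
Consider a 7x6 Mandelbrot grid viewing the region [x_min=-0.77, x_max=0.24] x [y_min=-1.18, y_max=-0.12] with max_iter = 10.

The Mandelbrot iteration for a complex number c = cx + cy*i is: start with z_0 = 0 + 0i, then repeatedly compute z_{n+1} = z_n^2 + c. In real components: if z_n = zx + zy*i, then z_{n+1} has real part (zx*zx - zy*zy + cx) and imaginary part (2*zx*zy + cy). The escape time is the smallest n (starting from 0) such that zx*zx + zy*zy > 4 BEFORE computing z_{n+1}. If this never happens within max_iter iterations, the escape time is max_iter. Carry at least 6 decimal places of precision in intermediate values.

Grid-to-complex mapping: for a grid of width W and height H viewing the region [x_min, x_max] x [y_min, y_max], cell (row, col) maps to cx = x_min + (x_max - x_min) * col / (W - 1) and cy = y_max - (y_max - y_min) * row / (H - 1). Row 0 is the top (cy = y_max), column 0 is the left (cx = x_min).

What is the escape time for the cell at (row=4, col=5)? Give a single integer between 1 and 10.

z_0 = 0 + 0i, c = 0.0717 + -0.9680i
Iter 1: z = 0.0717 + -0.9680i, |z|^2 = 0.9422
Iter 2: z = -0.8602 + -1.1067i, |z|^2 = 1.9649
Iter 3: z = -0.4132 + 0.9361i, |z|^2 = 1.0470
Iter 4: z = -0.6338 + -1.7417i, |z|^2 = 3.4351
Iter 5: z = -2.5600 + 1.2399i, |z|^2 = 8.0908
Escaped at iteration 5

Answer: 5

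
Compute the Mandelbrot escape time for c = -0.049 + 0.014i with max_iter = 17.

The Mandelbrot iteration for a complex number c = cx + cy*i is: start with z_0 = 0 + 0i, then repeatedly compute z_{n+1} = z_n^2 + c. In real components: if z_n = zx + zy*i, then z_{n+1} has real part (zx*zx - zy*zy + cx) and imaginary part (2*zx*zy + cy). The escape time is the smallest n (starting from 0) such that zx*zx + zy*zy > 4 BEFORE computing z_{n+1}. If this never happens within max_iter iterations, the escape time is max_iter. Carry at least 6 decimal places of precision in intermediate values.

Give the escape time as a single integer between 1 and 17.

Answer: 17

Derivation:
z_0 = 0 + 0i, c = -0.0490 + 0.0140i
Iter 1: z = -0.0490 + 0.0140i, |z|^2 = 0.0026
Iter 2: z = -0.0468 + 0.0126i, |z|^2 = 0.0023
Iter 3: z = -0.0470 + 0.0128i, |z|^2 = 0.0024
Iter 4: z = -0.0470 + 0.0128i, |z|^2 = 0.0024
Iter 5: z = -0.0470 + 0.0128i, |z|^2 = 0.0024
Iter 6: z = -0.0470 + 0.0128i, |z|^2 = 0.0024
Iter 7: z = -0.0470 + 0.0128i, |z|^2 = 0.0024
Iter 8: z = -0.0470 + 0.0128i, |z|^2 = 0.0024
Iter 9: z = -0.0470 + 0.0128i, |z|^2 = 0.0024
Iter 10: z = -0.0470 + 0.0128i, |z|^2 = 0.0024
Iter 11: z = -0.0470 + 0.0128i, |z|^2 = 0.0024
Iter 12: z = -0.0470 + 0.0128i, |z|^2 = 0.0024
Iter 13: z = -0.0470 + 0.0128i, |z|^2 = 0.0024
Iter 14: z = -0.0470 + 0.0128i, |z|^2 = 0.0024
Iter 15: z = -0.0470 + 0.0128i, |z|^2 = 0.0024
Iter 16: z = -0.0470 + 0.0128i, |z|^2 = 0.0024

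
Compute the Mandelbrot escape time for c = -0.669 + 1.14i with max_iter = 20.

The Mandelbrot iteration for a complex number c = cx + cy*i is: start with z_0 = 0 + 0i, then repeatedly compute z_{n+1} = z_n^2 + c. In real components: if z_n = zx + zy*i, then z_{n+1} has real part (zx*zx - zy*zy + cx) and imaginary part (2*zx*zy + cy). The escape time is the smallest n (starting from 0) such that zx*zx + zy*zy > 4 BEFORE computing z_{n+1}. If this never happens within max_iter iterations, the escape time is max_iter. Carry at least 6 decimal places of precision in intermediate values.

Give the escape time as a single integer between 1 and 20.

Answer: 3

Derivation:
z_0 = 0 + 0i, c = -0.6690 + 1.1400i
Iter 1: z = -0.6690 + 1.1400i, |z|^2 = 1.7472
Iter 2: z = -1.5210 + -0.3853i, |z|^2 = 2.4620
Iter 3: z = 1.4961 + 2.3122i, |z|^2 = 7.5844
Escaped at iteration 3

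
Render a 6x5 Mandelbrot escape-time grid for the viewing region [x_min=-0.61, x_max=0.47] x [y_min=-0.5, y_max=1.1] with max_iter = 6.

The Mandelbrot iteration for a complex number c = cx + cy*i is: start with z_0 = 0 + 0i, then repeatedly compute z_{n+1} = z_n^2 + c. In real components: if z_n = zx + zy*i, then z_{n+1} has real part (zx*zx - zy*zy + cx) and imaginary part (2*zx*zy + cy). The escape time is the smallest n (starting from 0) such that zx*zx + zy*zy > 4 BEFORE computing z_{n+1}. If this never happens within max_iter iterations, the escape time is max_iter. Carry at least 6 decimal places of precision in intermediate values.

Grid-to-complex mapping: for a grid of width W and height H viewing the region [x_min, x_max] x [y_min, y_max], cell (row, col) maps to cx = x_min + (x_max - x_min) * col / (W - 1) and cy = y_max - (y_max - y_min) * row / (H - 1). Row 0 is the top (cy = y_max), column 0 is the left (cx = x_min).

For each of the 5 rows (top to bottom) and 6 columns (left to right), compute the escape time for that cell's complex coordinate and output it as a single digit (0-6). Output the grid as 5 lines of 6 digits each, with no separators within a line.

(row=0, col=0): c = -0.6100 + 1.1000i → escape time 3
(row=0, col=1): c = -0.3940 + 1.1000i → escape time 4
(row=0, col=2): c = -0.1780 + 1.1000i → escape time 6
(row=0, col=3): c = 0.0380 + 1.1000i → escape time 4
(row=0, col=4): c = 0.2540 + 1.1000i → escape time 3
(row=0, col=5): c = 0.4700 + 1.1000i → escape time 2
(row=1, col=0): c = -0.6100 + 0.7000i → escape time 6
(row=1, col=1): c = -0.3940 + 0.7000i → escape time 6
(row=1, col=2): c = -0.1780 + 0.7000i → escape time 6
(row=1, col=3): c = 0.0380 + 0.7000i → escape time 6
(row=1, col=4): c = 0.2540 + 0.7000i → escape time 6
(row=1, col=5): c = 0.4700 + 0.7000i → escape time 4
(row=2, col=0): c = -0.6100 + 0.3000i → escape time 6
(row=2, col=1): c = -0.3940 + 0.3000i → escape time 6
(row=2, col=2): c = -0.1780 + 0.3000i → escape time 6
(row=2, col=3): c = 0.0380 + 0.3000i → escape time 6
(row=2, col=4): c = 0.2540 + 0.3000i → escape time 6
(row=2, col=5): c = 0.4700 + 0.3000i → escape time 6
(row=3, col=0): c = -0.6100 + -0.1000i → escape time 6
(row=3, col=1): c = -0.3940 + -0.1000i → escape time 6
(row=3, col=2): c = -0.1780 + -0.1000i → escape time 6
(row=3, col=3): c = 0.0380 + -0.1000i → escape time 6
(row=3, col=4): c = 0.2540 + -0.1000i → escape time 6
(row=3, col=5): c = 0.4700 + -0.1000i → escape time 5
(row=4, col=0): c = -0.6100 + -0.5000i → escape time 6
(row=4, col=1): c = -0.3940 + -0.5000i → escape time 6
(row=4, col=2): c = -0.1780 + -0.5000i → escape time 6
(row=4, col=3): c = 0.0380 + -0.5000i → escape time 6
(row=4, col=4): c = 0.2540 + -0.5000i → escape time 6
(row=4, col=5): c = 0.4700 + -0.5000i → escape time 5

Answer: 346432
666664
666666
666665
666665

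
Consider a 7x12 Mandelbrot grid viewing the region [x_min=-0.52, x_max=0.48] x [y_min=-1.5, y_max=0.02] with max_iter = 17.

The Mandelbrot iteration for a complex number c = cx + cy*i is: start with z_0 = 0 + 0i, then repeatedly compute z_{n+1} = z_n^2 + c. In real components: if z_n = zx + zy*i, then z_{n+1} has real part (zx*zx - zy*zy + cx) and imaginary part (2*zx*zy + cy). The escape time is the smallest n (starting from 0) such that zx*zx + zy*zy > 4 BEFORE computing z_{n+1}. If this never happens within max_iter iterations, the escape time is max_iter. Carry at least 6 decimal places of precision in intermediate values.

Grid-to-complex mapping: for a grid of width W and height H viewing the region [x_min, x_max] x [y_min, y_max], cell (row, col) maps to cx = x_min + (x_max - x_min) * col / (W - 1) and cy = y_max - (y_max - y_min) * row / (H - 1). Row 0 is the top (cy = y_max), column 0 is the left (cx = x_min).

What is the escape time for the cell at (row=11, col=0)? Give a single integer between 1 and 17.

Answer: 2

Derivation:
z_0 = 0 + 0i, c = -0.5200 + -1.5000i
Iter 1: z = -0.5200 + -1.5000i, |z|^2 = 2.5204
Iter 2: z = -2.4996 + 0.0600i, |z|^2 = 6.2516
Escaped at iteration 2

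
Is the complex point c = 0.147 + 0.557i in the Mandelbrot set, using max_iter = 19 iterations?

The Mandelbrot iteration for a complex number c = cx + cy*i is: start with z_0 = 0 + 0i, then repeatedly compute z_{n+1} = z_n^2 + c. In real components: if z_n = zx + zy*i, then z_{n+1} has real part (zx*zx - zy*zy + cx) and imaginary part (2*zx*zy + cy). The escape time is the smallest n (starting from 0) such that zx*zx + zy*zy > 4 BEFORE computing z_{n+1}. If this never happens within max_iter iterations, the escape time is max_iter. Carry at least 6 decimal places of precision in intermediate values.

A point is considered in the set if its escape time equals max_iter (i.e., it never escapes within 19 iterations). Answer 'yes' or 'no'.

Answer: yes

Derivation:
z_0 = 0 + 0i, c = 0.1470 + 0.5570i
Iter 1: z = 0.1470 + 0.5570i, |z|^2 = 0.3319
Iter 2: z = -0.1416 + 0.7208i, |z|^2 = 0.5396
Iter 3: z = -0.3524 + 0.3528i, |z|^2 = 0.2487
Iter 4: z = 0.1467 + 0.3083i, |z|^2 = 0.1166
Iter 5: z = 0.0735 + 0.6475i, |z|^2 = 0.4246
Iter 6: z = -0.2668 + 0.6521i, |z|^2 = 0.4965
Iter 7: z = -0.2071 + 0.2090i, |z|^2 = 0.0866
Iter 8: z = 0.1462 + 0.4704i, |z|^2 = 0.2427
Iter 9: z = -0.0529 + 0.6946i, |z|^2 = 0.4852
Iter 10: z = -0.3326 + 0.4835i, |z|^2 = 0.3444
Iter 11: z = 0.0239 + 0.2354i, |z|^2 = 0.0560
Iter 12: z = 0.0922 + 0.5682i, |z|^2 = 0.3314
Iter 13: z = -0.1674 + 0.6618i, |z|^2 = 0.4659
Iter 14: z = -0.2629 + 0.3354i, |z|^2 = 0.1816
Iter 15: z = 0.1036 + 0.3806i, |z|^2 = 0.1556
Iter 16: z = 0.0128 + 0.6359i, |z|^2 = 0.4045
Iter 17: z = -0.2572 + 0.5733i, |z|^2 = 0.3948
Iter 18: z = -0.1156 + 0.2621i, |z|^2 = 0.0821
Did not escape in 19 iterations → in set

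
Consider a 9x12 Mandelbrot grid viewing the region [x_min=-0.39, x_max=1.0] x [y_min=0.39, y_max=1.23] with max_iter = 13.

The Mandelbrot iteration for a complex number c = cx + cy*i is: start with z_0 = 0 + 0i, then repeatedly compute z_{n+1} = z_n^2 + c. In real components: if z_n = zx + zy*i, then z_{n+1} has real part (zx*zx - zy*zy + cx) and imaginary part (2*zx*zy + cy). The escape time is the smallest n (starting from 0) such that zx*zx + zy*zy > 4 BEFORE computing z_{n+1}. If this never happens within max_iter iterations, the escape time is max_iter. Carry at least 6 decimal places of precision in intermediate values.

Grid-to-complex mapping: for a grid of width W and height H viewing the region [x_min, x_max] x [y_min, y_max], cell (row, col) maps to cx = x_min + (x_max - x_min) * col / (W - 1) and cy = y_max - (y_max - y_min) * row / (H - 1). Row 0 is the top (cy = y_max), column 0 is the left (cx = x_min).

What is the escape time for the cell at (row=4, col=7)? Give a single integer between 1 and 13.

Answer: 2

Derivation:
z_0 = 0 + 0i, c = 0.8263 + 0.9245i
Iter 1: z = 0.8263 + 0.9245i, |z|^2 = 1.5375
Iter 2: z = 0.6542 + 2.4524i, |z|^2 = 6.4420
Escaped at iteration 2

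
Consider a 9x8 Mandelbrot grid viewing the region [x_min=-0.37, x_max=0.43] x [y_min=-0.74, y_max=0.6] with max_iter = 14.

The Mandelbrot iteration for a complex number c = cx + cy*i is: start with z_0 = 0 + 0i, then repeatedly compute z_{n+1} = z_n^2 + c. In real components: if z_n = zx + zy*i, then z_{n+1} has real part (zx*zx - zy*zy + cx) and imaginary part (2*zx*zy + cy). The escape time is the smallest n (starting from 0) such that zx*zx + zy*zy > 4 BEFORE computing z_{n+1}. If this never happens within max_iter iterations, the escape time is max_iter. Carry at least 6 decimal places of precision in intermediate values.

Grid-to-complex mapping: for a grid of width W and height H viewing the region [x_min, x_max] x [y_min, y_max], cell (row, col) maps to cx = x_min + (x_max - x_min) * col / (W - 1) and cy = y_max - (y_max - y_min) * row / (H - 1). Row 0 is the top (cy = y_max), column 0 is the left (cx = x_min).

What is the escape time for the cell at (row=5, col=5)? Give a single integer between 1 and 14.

z_0 = 0 + 0i, c = 0.1300 + -0.3571i
Iter 1: z = 0.1300 + -0.3571i, |z|^2 = 0.1445
Iter 2: z = 0.0193 + -0.4500i, |z|^2 = 0.2029
Iter 3: z = -0.0721 + -0.3746i, |z|^2 = 0.1455
Iter 4: z = -0.0051 + -0.3031i, |z|^2 = 0.0919
Iter 5: z = 0.0381 + -0.3541i, |z|^2 = 0.1268
Iter 6: z = 0.0061 + -0.3842i, |z|^2 = 0.1476
Iter 7: z = -0.0175 + -0.3618i, |z|^2 = 0.1312
Iter 8: z = -0.0006 + -0.3445i, |z|^2 = 0.1186
Iter 9: z = 0.0114 + -0.3567i, |z|^2 = 0.1274
Iter 10: z = 0.0029 + -0.3652i, |z|^2 = 0.1334
Iter 11: z = -0.0034 + -0.3592i, |z|^2 = 0.1291
Iter 12: z = 0.0010 + -0.3547i, |z|^2 = 0.1258
Iter 13: z = 0.0042 + -0.3578i, |z|^2 = 0.1281

Answer: 14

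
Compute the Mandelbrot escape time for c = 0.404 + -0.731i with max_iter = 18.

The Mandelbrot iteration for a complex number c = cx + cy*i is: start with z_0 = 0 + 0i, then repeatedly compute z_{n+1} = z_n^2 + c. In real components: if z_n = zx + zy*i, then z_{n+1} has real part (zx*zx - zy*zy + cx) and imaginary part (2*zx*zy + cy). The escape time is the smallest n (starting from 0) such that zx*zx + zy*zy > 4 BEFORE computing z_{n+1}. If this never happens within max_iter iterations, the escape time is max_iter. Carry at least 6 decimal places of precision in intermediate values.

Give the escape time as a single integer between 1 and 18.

z_0 = 0 + 0i, c = 0.4040 + -0.7310i
Iter 1: z = 0.4040 + -0.7310i, |z|^2 = 0.6976
Iter 2: z = 0.0329 + -1.3216i, |z|^2 = 1.7478
Iter 3: z = -1.3417 + -0.8178i, |z|^2 = 2.4690
Iter 4: z = 1.5352 + 1.4636i, |z|^2 = 4.4989
Escaped at iteration 4

Answer: 4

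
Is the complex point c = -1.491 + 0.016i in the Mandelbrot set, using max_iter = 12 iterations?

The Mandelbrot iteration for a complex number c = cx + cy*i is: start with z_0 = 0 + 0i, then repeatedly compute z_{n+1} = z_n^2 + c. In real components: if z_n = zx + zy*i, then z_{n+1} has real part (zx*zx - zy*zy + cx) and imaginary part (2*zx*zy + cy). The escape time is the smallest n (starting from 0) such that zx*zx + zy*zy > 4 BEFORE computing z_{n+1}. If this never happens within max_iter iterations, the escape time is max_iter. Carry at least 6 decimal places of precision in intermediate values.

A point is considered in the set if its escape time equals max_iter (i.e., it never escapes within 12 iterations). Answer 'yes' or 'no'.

Answer: yes

Derivation:
z_0 = 0 + 0i, c = -1.4910 + 0.0160i
Iter 1: z = -1.4910 + 0.0160i, |z|^2 = 2.2233
Iter 2: z = 0.7318 + -0.0317i, |z|^2 = 0.5366
Iter 3: z = -0.9564 + -0.0304i, |z|^2 = 0.9157
Iter 4: z = -0.5772 + 0.0742i, |z|^2 = 0.3386
Iter 5: z = -1.1634 + -0.0696i, |z|^2 = 1.3583
Iter 6: z = -0.1424 + 0.1780i, |z|^2 = 0.0520
Iter 7: z = -1.5024 + -0.0347i, |z|^2 = 2.2585
Iter 8: z = 0.7651 + 0.1202i, |z|^2 = 0.5998
Iter 9: z = -0.9201 + 0.1999i, |z|^2 = 0.8866
Iter 10: z = -0.6844 + -0.3519i, |z|^2 = 0.5922
Iter 11: z = -1.1465 + 0.4977i, |z|^2 = 1.5621
Did not escape in 12 iterations → in set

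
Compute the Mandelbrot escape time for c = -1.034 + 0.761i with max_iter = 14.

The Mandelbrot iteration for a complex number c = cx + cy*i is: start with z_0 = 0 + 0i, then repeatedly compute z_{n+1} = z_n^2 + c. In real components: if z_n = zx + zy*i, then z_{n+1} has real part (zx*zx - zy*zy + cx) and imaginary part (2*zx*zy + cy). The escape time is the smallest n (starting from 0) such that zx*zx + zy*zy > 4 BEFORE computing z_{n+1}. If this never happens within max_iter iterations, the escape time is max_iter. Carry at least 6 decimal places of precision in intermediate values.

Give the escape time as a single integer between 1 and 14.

Answer: 3

Derivation:
z_0 = 0 + 0i, c = -1.0340 + 0.7610i
Iter 1: z = -1.0340 + 0.7610i, |z|^2 = 1.6483
Iter 2: z = -0.5440 + -0.8127i, |z|^2 = 0.9565
Iter 3: z = -1.3987 + 1.6452i, |z|^2 = 4.6630
Escaped at iteration 3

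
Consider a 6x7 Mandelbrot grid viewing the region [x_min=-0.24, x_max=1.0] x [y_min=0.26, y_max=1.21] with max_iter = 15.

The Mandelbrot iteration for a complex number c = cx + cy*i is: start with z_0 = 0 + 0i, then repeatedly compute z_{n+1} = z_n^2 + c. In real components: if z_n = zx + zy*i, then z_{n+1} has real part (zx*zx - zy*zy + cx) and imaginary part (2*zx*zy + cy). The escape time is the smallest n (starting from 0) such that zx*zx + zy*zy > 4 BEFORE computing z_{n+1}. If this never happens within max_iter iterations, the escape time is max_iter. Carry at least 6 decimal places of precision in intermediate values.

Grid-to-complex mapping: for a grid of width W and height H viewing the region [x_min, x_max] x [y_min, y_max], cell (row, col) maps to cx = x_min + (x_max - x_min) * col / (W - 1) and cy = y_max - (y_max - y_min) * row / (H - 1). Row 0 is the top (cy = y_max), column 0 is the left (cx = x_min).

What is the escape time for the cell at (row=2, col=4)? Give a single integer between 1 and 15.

Answer: 2

Derivation:
z_0 = 0 + 0i, c = 0.7520 + 0.8933i
Iter 1: z = 0.7520 + 0.8933i, |z|^2 = 1.3635
Iter 2: z = 0.5195 + 2.2369i, |z|^2 = 5.2736
Escaped at iteration 2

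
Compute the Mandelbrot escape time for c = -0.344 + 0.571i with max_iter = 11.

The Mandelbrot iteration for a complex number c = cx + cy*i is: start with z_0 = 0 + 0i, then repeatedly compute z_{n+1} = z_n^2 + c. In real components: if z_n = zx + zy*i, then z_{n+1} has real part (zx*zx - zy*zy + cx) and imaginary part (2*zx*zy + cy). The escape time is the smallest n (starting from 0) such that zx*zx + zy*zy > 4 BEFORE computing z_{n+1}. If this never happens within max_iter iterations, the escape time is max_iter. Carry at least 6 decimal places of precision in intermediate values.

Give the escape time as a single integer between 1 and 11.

Answer: 11

Derivation:
z_0 = 0 + 0i, c = -0.3440 + 0.5710i
Iter 1: z = -0.3440 + 0.5710i, |z|^2 = 0.4444
Iter 2: z = -0.5517 + 0.1782i, |z|^2 = 0.3361
Iter 3: z = -0.0714 + 0.3744i, |z|^2 = 0.1453
Iter 4: z = -0.4791 + 0.5176i, |z|^2 = 0.4974
Iter 5: z = -0.3823 + 0.0751i, |z|^2 = 0.1518
Iter 6: z = -0.2035 + 0.5136i, |z|^2 = 0.3052
Iter 7: z = -0.5664 + 0.3620i, |z|^2 = 0.4518
Iter 8: z = -0.1543 + 0.1609i, |z|^2 = 0.0497
Iter 9: z = -0.3461 + 0.5214i, |z|^2 = 0.3916
Iter 10: z = -0.4960 + 0.2101i, |z|^2 = 0.2902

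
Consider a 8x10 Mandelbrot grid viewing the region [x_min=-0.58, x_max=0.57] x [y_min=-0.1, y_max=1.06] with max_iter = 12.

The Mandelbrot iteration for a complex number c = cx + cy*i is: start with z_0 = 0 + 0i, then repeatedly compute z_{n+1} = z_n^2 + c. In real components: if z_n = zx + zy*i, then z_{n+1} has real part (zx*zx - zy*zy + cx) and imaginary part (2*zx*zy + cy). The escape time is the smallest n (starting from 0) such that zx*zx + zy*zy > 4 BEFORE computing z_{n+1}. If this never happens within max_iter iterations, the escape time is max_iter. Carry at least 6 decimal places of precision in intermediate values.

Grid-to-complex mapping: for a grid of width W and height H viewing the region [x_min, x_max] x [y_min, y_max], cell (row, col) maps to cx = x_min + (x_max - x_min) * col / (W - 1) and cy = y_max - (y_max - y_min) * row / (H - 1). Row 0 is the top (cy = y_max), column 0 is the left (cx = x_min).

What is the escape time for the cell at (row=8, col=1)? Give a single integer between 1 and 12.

z_0 = 0 + 0i, c = -0.4157 + 0.0289i
Iter 1: z = -0.4157 + 0.0289i, |z|^2 = 0.1737
Iter 2: z = -0.2437 + 0.0049i, |z|^2 = 0.0594
Iter 3: z = -0.3563 + 0.0265i, |z|^2 = 0.1277
Iter 4: z = -0.2894 + 0.0100i, |z|^2 = 0.0839
Iter 5: z = -0.3320 + 0.0231i, |z|^2 = 0.1108
Iter 6: z = -0.3060 + 0.0135i, |z|^2 = 0.0938
Iter 7: z = -0.3223 + 0.0206i, |z|^2 = 0.1043
Iter 8: z = -0.3123 + 0.0156i, |z|^2 = 0.0978
Iter 9: z = -0.3184 + 0.0191i, |z|^2 = 0.1018
Iter 10: z = -0.3147 + 0.0167i, |z|^2 = 0.0993
Iter 11: z = -0.3170 + 0.0184i, |z|^2 = 0.1008

Answer: 12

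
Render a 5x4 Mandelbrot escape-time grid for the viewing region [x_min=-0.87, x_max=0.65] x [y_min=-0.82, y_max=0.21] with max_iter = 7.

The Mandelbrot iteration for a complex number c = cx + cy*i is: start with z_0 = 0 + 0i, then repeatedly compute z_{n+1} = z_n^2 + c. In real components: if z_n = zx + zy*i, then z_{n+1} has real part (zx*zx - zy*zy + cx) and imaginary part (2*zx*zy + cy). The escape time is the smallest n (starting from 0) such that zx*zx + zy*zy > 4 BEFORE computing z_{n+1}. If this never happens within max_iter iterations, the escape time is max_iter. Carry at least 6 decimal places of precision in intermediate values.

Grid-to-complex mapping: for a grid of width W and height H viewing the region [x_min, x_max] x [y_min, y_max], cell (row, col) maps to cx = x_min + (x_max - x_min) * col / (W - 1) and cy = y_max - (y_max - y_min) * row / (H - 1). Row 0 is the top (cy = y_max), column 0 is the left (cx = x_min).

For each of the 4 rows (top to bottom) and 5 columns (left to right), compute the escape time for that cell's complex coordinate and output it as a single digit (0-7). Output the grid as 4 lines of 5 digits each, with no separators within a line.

Answer: 77774
77774
67773
45753

Derivation:
(row=0, col=0): c = -0.8700 + 0.2100i → escape time 7
(row=0, col=1): c = -0.4900 + 0.2100i → escape time 7
(row=0, col=2): c = -0.1100 + 0.2100i → escape time 7
(row=0, col=3): c = 0.2700 + 0.2100i → escape time 7
(row=0, col=4): c = 0.6500 + 0.2100i → escape time 4
(row=1, col=0): c = -0.8700 + -0.1333i → escape time 7
(row=1, col=1): c = -0.4900 + -0.1333i → escape time 7
(row=1, col=2): c = -0.1100 + -0.1333i → escape time 7
(row=1, col=3): c = 0.2700 + -0.1333i → escape time 7
(row=1, col=4): c = 0.6500 + -0.1333i → escape time 4
(row=2, col=0): c = -0.8700 + -0.4767i → escape time 6
(row=2, col=1): c = -0.4900 + -0.4767i → escape time 7
(row=2, col=2): c = -0.1100 + -0.4767i → escape time 7
(row=2, col=3): c = 0.2700 + -0.4767i → escape time 7
(row=2, col=4): c = 0.6500 + -0.4767i → escape time 3
(row=3, col=0): c = -0.8700 + -0.8200i → escape time 4
(row=3, col=1): c = -0.4900 + -0.8200i → escape time 5
(row=3, col=2): c = -0.1100 + -0.8200i → escape time 7
(row=3, col=3): c = 0.2700 + -0.8200i → escape time 5
(row=3, col=4): c = 0.6500 + -0.8200i → escape time 3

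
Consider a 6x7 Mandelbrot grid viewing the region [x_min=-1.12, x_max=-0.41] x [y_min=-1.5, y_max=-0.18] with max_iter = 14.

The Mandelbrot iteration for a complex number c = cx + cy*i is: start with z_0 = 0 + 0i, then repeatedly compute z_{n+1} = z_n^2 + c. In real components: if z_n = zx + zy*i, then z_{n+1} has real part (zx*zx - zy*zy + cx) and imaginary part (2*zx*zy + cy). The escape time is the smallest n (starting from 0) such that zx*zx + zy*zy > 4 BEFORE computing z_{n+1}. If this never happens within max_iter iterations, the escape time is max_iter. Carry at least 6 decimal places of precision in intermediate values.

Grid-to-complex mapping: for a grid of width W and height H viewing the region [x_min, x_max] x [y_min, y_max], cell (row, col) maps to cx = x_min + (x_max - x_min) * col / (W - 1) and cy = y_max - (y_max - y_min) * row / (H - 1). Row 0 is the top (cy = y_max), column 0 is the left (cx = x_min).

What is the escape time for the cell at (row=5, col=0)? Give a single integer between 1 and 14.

z_0 = 0 + 0i, c = -1.1200 + -1.2800i
Iter 1: z = -1.1200 + -1.2800i, |z|^2 = 2.8928
Iter 2: z = -1.5040 + 1.5872i, |z|^2 = 4.7812
Escaped at iteration 2

Answer: 2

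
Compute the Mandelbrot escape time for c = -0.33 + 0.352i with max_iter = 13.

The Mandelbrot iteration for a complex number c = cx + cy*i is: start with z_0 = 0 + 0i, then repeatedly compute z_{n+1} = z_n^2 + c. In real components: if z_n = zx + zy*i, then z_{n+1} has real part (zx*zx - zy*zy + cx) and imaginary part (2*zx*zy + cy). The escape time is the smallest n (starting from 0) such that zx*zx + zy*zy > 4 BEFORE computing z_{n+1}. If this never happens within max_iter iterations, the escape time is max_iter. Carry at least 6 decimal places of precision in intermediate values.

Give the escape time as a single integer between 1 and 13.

Answer: 13

Derivation:
z_0 = 0 + 0i, c = -0.3300 + 0.3520i
Iter 1: z = -0.3300 + 0.3520i, |z|^2 = 0.2328
Iter 2: z = -0.3450 + 0.1197i, |z|^2 = 0.1334
Iter 3: z = -0.2253 + 0.2694i, |z|^2 = 0.1233
Iter 4: z = -0.3518 + 0.2306i, |z|^2 = 0.1770
Iter 5: z = -0.2594 + 0.1897i, |z|^2 = 0.1033
Iter 6: z = -0.2987 + 0.2536i, |z|^2 = 0.1535
Iter 7: z = -0.3051 + 0.2005i, |z|^2 = 0.1333
Iter 8: z = -0.2771 + 0.2297i, |z|^2 = 0.1296
Iter 9: z = -0.3059 + 0.2247i, |z|^2 = 0.1441
Iter 10: z = -0.2869 + 0.2145i, |z|^2 = 0.1283
Iter 11: z = -0.2937 + 0.2289i, |z|^2 = 0.1387
Iter 12: z = -0.2961 + 0.2175i, |z|^2 = 0.1350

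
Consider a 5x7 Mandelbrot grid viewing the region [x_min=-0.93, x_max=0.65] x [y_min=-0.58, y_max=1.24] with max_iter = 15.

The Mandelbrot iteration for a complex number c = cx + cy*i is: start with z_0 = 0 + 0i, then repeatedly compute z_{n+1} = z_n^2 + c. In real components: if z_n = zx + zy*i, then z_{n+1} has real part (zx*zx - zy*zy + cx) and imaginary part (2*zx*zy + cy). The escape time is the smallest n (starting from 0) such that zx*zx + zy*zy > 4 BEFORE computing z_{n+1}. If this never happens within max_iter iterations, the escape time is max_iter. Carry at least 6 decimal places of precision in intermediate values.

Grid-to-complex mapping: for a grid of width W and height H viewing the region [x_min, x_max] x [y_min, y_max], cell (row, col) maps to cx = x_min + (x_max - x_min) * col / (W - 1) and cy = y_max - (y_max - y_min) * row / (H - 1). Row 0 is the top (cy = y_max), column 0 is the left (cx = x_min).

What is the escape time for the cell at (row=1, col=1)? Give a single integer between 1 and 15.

Answer: 4

Derivation:
z_0 = 0 + 0i, c = -0.5350 + 0.9367i
Iter 1: z = -0.5350 + 0.9367i, |z|^2 = 1.1636
Iter 2: z = -1.1261 + -0.0656i, |z|^2 = 1.2724
Iter 3: z = 0.7288 + 1.0843i, |z|^2 = 1.7070
Iter 4: z = -1.1796 + 2.5173i, |z|^2 = 7.7282
Escaped at iteration 4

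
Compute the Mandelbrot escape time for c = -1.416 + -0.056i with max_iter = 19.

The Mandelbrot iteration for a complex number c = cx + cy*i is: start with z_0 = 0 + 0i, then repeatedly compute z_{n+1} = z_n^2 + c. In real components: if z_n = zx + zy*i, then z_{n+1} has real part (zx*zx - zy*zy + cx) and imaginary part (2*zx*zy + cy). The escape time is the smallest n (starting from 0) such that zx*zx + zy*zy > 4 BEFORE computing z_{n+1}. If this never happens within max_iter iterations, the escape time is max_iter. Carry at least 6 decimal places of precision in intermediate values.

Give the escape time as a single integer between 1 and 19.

Answer: 12

Derivation:
z_0 = 0 + 0i, c = -1.4160 + -0.0560i
Iter 1: z = -1.4160 + -0.0560i, |z|^2 = 2.0082
Iter 2: z = 0.5859 + 0.1026i, |z|^2 = 0.3538
Iter 3: z = -1.0832 + 0.0642i, |z|^2 = 1.1775
Iter 4: z = -0.2468 + -0.1951i, |z|^2 = 0.0990
Iter 5: z = -1.3932 + 0.0403i, |z|^2 = 1.9426
Iter 6: z = 0.5234 + -0.1683i, |z|^2 = 0.3022
Iter 7: z = -1.1704 + -0.2321i, |z|^2 = 1.4238
Iter 8: z = -0.1000 + 0.4874i, |z|^2 = 0.2476
Iter 9: z = -1.6436 + -0.1535i, |z|^2 = 2.7249
Iter 10: z = 1.2618 + 0.4485i, |z|^2 = 1.7933
Iter 11: z = -0.0251 + 1.0759i, |z|^2 = 1.1583
Iter 12: z = -2.5730 + -0.1100i, |z|^2 = 6.6325
Escaped at iteration 12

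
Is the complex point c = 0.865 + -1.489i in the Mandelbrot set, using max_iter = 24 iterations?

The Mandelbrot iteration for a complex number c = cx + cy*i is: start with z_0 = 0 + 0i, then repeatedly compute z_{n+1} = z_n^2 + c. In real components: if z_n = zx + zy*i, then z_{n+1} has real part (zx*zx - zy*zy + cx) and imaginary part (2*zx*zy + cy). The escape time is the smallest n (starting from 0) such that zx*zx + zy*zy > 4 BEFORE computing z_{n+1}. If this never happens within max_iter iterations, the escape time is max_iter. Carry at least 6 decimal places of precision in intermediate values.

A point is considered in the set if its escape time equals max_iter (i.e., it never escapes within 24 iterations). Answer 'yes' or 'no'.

Answer: no

Derivation:
z_0 = 0 + 0i, c = 0.8650 + -1.4890i
Iter 1: z = 0.8650 + -1.4890i, |z|^2 = 2.9653
Iter 2: z = -0.6039 + -4.0650i, |z|^2 = 16.8887
Escaped at iteration 2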